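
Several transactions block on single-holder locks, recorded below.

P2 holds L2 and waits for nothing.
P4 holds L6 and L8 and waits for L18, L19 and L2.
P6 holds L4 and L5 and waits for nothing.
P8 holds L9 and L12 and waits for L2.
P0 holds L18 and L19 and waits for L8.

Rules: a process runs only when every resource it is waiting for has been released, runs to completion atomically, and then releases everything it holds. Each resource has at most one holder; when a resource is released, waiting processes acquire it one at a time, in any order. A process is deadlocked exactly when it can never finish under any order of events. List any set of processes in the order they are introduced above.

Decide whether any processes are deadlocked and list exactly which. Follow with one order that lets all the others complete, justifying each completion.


The deadlocked set is P4 and P0.
Key observation: along P4 -> P0 -> P4, each member waits on what the next one holds — a deadlock; no other process is dragged down with it.
The rest can finish in the order P2, P6, P8.
Check, step by step:
  P2 waits on nothing -> runs at once and releases L2
  P6 waits on nothing -> runs at once and releases L4 and L5
  P8: everything it awaited (L2) is free; runs, freeing L9 and L12


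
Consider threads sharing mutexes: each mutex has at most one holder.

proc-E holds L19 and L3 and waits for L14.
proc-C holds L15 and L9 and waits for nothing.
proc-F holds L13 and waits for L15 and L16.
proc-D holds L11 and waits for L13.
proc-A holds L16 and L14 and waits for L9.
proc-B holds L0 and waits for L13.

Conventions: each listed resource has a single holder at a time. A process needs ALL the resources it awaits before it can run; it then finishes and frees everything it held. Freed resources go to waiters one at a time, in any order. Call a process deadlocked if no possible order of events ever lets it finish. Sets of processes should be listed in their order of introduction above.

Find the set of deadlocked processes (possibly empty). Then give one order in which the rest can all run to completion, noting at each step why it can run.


No process is deadlocked.
Key observation: the waits form no ring: some process can always run, and its releases unblock the others one by one.
A valid finishing order for the others: proc-C, proc-A, proc-F, proc-B, proc-D, proc-E.
Walking it through:
  proc-C: no waits; runs immediately, freeing L15 and L9
  proc-A waits on L9 — all released -> runs and releases L16 and L14
  proc-F waits on L15 and L16 — all released -> runs and releases L13
  proc-B waits on L13 — all released -> runs and releases L0
  proc-D waits on L13 — all released -> runs and releases L11
  proc-E waits on L14 — all released -> runs and releases L19 and L3


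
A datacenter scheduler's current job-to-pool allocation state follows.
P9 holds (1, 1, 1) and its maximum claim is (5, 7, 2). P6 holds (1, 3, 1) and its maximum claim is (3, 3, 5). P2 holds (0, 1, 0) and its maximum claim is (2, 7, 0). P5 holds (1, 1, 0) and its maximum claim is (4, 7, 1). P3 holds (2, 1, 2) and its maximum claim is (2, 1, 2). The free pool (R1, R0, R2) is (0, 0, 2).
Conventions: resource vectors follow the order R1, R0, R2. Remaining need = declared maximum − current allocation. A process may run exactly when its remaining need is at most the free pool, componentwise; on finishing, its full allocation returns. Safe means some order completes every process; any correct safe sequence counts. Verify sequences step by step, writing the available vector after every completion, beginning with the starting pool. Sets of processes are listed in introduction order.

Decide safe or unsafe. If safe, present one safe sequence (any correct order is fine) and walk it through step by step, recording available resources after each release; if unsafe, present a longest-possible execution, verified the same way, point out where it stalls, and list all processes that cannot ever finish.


The state is UNSAFE.
Key observation: the pool after P3, P6 is (3, 4, 5); every surviving request exceeds it in R0, so progress ends there.
The run P3, P6 cannot be extended any further. Check, step by step:
  pool = (0, 0, 2)
  P3: need (0, 0, 0) fits (0, 0, 2); releases (2, 1, 2), pool now (2, 1, 4)
  P6: need (2, 0, 4) fits (2, 1, 4); releases (1, 3, 1), pool now (3, 4, 5)
  P9 cannot run: need (4, 6, 1) vs free (3, 4, 5) (insufficient R1 and R0)
  P2 cannot run: need (2, 6, 0) vs free (3, 4, 5) (insufficient R0)
  P5 cannot run: need (3, 6, 1) vs free (3, 4, 5) (insufficient R0)
Processes that can never finish: P9, P2 and P5.


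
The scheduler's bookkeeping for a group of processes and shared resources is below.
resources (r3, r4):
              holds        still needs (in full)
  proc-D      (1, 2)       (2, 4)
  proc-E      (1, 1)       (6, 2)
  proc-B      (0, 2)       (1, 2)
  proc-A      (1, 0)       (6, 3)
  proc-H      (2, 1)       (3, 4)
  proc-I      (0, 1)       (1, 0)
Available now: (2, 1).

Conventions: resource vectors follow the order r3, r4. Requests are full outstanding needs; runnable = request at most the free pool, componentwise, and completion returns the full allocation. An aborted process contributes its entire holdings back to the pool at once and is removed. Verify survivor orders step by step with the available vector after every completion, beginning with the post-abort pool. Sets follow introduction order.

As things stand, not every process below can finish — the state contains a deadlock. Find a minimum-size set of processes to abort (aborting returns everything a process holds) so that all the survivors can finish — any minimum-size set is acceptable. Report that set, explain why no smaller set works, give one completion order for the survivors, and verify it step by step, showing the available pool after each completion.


Minimum abort set: proc-A.
Key observation: proc-E had no path to completion before; after the abort of proc-A ((1, 0) returned), step 5 is where it fits.
Why nothing smaller works: aborting no one leaves the state deadlocked as given.
One survivor order: proc-I, proc-B, proc-H, proc-D, proc-E. Verifying each step (post-abort pool first):
  pool = (3, 1)
  run proc-I (needs (1, 0), free (3, 1)); after release of (0, 1) the pool is (3, 2)
  run proc-B (needs (1, 2), free (3, 2)); after release of (0, 2) the pool is (3, 4)
  run proc-H (needs (3, 4), free (3, 4)); after release of (2, 1) the pool is (5, 5)
  run proc-D (needs (2, 4), free (5, 5)); after release of (1, 2) the pool is (6, 7)
  run proc-E (needs (6, 2), free (6, 7)); after release of (1, 1) the pool is (7, 8)


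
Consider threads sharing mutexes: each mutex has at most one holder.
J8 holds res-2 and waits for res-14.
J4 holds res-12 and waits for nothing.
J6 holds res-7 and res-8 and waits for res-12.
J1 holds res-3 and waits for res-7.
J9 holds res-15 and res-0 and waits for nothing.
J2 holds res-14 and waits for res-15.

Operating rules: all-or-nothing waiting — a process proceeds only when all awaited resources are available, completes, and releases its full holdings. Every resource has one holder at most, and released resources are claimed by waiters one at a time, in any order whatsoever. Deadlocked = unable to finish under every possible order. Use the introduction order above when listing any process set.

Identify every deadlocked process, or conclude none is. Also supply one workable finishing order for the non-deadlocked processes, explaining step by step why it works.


No process is deadlocked.
Key observation: all waits point, directly or indirectly, at processes that can finish, so nothing is permanently blocked.
The rest can finish in the order J4, J9, J2, J6, J8, J1.
Walking it through:
  run J4 (it waits on nothing); releases res-12
  run J9 (it waits on nothing); releases res-15 and res-0
  J2: everything it awaited (res-15) is free; runs, freeing res-14
  J6: everything it awaited (res-12) is free; runs, freeing res-7 and res-8
  J8: everything it awaited (res-14) is free; runs, freeing res-2
  J1: everything it awaited (res-7) is free; runs, freeing res-3


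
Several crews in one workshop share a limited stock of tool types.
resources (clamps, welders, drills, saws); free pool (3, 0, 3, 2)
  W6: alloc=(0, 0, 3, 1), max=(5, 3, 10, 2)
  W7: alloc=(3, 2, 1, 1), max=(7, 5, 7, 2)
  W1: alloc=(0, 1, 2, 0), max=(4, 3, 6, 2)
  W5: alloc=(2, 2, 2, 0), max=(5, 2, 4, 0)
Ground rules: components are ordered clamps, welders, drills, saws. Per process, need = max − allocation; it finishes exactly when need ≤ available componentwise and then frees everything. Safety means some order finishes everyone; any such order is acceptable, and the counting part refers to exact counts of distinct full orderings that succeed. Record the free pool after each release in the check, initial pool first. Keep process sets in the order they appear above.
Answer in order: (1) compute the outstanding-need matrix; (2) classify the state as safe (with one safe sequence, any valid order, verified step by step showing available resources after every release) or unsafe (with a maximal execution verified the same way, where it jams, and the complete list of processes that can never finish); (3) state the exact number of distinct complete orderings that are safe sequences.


(1) Outstanding need per process (order clamps, welders, drills, saws):
  W6: (5, 3, 7, 1)
  W7: (4, 3, 6, 1)
  W1: (4, 2, 4, 2)
  W5: (3, 0, 2, 0)
(2) SAFE. One safe sequence: W5, W1, W7, W6.
Key observation: W5 marks the first exact bind of the order: its need (3, 0, 2, 0) fits the free (3, 0, 3, 2) with zero slack on a requested resource.
Step-by-step check:
  pool = (3, 0, 3, 2)
  W5 needs (3, 0, 2, 0) <= (3, 0, 3, 2) -> finishes; pool += (2, 2, 2, 0) = (5, 2, 5, 2)
  W1 needs (4, 2, 4, 2) <= (5, 2, 5, 2) -> finishes; pool += (0, 1, 2, 0) = (5, 3, 7, 2)
  W7 needs (4, 3, 6, 1) <= (5, 3, 7, 2) -> finishes; pool += (3, 2, 1, 1) = (8, 5, 8, 3)
  W6 needs (5, 3, 7, 1) <= (8, 5, 8, 3) -> finishes; pool += (0, 0, 3, 1) = (8, 5, 11, 4)
(3) Exactly 2 of the possible complete orderings are safe sequences.


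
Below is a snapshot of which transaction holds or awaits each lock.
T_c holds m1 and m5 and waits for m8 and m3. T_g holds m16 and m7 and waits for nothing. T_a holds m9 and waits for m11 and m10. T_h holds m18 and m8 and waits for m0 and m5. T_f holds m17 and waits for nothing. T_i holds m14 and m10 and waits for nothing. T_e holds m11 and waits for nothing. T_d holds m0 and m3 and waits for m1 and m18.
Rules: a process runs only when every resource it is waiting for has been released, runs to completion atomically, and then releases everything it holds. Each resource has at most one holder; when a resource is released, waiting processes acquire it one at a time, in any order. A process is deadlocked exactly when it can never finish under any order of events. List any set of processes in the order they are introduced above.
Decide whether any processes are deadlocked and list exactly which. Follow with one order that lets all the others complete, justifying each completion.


Deadlocked: T_c, T_h and T_d.
Key observation: the waits loop around T_c -> T_h -> T_c with no way out; T_d is caught in further circular waits.
One completion order for the rest: T_i, T_e, T_a, T_f, T_g.
Verifying each step:
  T_i waits on nothing -> runs at once and releases m14 and m10
  T_e waits on nothing -> runs at once and releases m11
  T_a waits on m11 and m10 — all released -> runs and releases m9
  T_f waits on nothing -> runs at once and releases m17
  T_g waits on nothing -> runs at once and releases m16 and m7


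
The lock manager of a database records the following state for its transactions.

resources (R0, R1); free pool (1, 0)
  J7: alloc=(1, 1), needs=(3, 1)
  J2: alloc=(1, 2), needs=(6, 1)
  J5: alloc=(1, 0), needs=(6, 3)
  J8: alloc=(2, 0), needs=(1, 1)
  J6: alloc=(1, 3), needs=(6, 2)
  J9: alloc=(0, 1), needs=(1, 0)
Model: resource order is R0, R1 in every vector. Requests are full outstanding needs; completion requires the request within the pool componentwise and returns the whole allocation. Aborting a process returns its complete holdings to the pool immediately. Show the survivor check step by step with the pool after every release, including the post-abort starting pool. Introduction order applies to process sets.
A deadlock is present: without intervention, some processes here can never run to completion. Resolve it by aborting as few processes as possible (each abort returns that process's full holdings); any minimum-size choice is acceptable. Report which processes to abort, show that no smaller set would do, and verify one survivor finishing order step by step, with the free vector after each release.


Minimum abort set: J2 and J6.
Key observation: no ordering could ever have run J5 before the abort of J2 and J6; with (2, 5) back in the pool it fits at step 4.
Why nothing smaller works — every single abort fails: J7 alone leaves J2 blocked (short on R0); J2 alone leaves J5 blocked (short on R0); J5 alone leaves J2 blocked (short on R0); J8 alone leaves J2 blocked (short on R0); J6 alone leaves J2 blocked (short on R0); J9 alone leaves J2 blocked (short on R0).
Survivors finish in the order: J9, J8, J7, J5. Verifying each step (pool after the aborts first):
  pool = (3, 5)
  J9: need (1, 0) fits (3, 5); releases (0, 1), pool now (3, 6)
  J8: need (1, 1) fits (3, 6); releases (2, 0), pool now (5, 6)
  J7: need (3, 1) fits (5, 6); releases (1, 1), pool now (6, 7)
  J5: need (6, 3) fits (6, 7); releases (1, 0), pool now (7, 7)


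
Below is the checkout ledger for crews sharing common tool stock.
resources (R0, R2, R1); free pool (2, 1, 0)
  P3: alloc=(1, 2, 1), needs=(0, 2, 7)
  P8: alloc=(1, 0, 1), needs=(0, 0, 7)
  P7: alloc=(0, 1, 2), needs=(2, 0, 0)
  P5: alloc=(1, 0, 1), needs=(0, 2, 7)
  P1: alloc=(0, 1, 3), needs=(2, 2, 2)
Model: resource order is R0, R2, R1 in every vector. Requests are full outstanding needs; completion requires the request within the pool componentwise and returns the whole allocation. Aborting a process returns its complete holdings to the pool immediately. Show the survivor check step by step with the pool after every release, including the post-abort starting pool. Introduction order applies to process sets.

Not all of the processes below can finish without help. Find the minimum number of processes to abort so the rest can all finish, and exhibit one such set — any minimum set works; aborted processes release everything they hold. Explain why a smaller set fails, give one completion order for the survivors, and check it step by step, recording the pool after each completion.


The answer: abort P3 and P8.
Key observation: P5 had no path to completion before; after the abort of P3 and P8 ((2, 2, 2) returned), step 3 is where it fits.
Why nothing smaller works — every single abort fails: P3 alone leaves P8 blocked (short on R1); P8 alone leaves P3 blocked (short on R1); P7 alone leaves P3 blocked (short on R1); P5 alone leaves P3 blocked (short on R1); P1 alone leaves P3 blocked (short on R1).
The survivors complete as P7, P1, P5. Walking it through (starting from the post-abort pool):
  pool = (4, 3, 2)
  P7 needs (2, 0, 0) <= (4, 3, 2) -> finishes; pool += (0, 1, 2) = (4, 4, 4)
  P1 needs (2, 2, 2) <= (4, 4, 4) -> finishes; pool += (0, 1, 3) = (4, 5, 7)
  P5 needs (0, 2, 7) <= (4, 5, 7) -> finishes; pool += (1, 0, 1) = (5, 5, 8)


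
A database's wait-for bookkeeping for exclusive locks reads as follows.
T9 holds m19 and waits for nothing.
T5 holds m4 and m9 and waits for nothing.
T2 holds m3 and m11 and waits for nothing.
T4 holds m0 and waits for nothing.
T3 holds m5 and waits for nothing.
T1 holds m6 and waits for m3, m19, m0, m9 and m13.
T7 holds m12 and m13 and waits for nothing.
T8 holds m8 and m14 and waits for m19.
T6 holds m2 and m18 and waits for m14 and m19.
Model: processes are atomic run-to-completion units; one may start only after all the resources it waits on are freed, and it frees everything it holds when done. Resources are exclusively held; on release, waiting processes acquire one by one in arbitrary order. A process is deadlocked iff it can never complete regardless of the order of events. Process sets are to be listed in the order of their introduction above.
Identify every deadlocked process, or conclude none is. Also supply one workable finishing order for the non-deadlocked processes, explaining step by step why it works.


Nothing here is deadlocked.
Key observation: every chain of waits terminates; starting from the processes that wait on nothing, all the rest unlock in turn.
One completion order for the rest: T5, T9, T8, T3, T7, T4, T6, T2, T1.
Step-by-step check:
  T5: no waits; runs immediately, freeing m4 and m9
  T9: no waits; runs immediately, freeing m19
  T8: everything it awaited (m19) is free; runs, freeing m8 and m14
  T3: no waits; runs immediately, freeing m5
  T7: no waits; runs immediately, freeing m12 and m13
  T4: no waits; runs immediately, freeing m0
  T6: everything it awaited (m14 and m19) is free; runs, freeing m2 and m18
  T2: no waits; runs immediately, freeing m3 and m11
  T1: everything it awaited (m3, m19, m0, m9 and m13) is free; runs, freeing m6


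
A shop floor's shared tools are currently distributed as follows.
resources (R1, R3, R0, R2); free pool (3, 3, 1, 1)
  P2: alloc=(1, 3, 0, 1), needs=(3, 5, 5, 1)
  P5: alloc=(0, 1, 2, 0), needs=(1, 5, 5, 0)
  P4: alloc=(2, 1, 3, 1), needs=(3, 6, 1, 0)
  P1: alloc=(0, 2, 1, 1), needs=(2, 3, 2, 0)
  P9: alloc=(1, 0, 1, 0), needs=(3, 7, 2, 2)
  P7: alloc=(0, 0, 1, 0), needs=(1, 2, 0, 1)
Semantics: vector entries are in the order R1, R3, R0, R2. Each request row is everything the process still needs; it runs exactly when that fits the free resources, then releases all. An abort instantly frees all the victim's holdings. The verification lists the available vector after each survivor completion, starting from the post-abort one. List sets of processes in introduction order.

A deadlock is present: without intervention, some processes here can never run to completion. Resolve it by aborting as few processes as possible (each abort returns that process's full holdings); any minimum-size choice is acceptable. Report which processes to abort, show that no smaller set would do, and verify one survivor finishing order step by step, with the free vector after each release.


Minimum abort set: P2.
Key observation: P4 was stuck for good until P2 gave back (1, 3, 0, 1); in the order shown it finishes at step 2.
No smaller set exists: with zero aborts the deadlock remains.
One survivor order: P7, P4, P5, P9, P1. Check, step by step (post-abort pool first):
  pool = (4, 6, 1, 2)
  run P7 (needs (1, 2, 0, 1), free (4, 6, 1, 2)); after release of (0, 0, 1, 0) the pool is (4, 6, 2, 2)
  run P4 (needs (3, 6, 1, 0), free (4, 6, 2, 2)); after release of (2, 1, 3, 1) the pool is (6, 7, 5, 3)
  run P5 (needs (1, 5, 5, 0), free (6, 7, 5, 3)); after release of (0, 1, 2, 0) the pool is (6, 8, 7, 3)
  run P9 (needs (3, 7, 2, 2), free (6, 8, 7, 3)); after release of (1, 0, 1, 0) the pool is (7, 8, 8, 3)
  run P1 (needs (2, 3, 2, 0), free (7, 8, 8, 3)); after release of (0, 2, 1, 1) the pool is (7, 10, 9, 4)


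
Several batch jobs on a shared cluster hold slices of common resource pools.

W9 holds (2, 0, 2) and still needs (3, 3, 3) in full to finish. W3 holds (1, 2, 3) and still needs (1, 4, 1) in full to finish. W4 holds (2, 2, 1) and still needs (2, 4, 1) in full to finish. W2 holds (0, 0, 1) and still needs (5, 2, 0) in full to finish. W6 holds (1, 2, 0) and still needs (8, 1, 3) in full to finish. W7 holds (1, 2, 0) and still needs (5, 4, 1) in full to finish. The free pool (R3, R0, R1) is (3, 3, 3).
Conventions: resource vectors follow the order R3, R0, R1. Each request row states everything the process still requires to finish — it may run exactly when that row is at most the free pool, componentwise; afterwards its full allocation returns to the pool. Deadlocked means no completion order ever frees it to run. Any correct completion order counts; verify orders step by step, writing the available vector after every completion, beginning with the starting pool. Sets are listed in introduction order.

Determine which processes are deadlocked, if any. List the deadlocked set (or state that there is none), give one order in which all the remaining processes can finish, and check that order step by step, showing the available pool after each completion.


The deadlocked set is W3, W4, W6 and W7.
Key observation: after W9, W2 the pool peaks at (5, 3, 6), and each blocked process is short somewhere: W3 on R0; W4 on R0; W6 on R3; W7 on R0.
A valid finishing order for the others: W9, W2. Step-by-step check:
  pool = (3, 3, 3)
  W9 needs (3, 3, 3) <= (3, 3, 3) -> finishes; pool += (2, 0, 2) = (5, 3, 5)
  W2 needs (5, 2, 0) <= (5, 3, 5) -> finishes; pool += (0, 0, 1) = (5, 3, 6)
The stuck group stays short no matter what:
  W3 still needs (1, 4, 1) but only (5, 3, 6) is free — short on R0
  W4 still needs (2, 4, 1) but only (5, 3, 6) is free — short on R0
  W6 still needs (8, 1, 3) but only (5, 3, 6) is free — short on R3
  W7 still needs (5, 4, 1) but only (5, 3, 6) is free — short on R0


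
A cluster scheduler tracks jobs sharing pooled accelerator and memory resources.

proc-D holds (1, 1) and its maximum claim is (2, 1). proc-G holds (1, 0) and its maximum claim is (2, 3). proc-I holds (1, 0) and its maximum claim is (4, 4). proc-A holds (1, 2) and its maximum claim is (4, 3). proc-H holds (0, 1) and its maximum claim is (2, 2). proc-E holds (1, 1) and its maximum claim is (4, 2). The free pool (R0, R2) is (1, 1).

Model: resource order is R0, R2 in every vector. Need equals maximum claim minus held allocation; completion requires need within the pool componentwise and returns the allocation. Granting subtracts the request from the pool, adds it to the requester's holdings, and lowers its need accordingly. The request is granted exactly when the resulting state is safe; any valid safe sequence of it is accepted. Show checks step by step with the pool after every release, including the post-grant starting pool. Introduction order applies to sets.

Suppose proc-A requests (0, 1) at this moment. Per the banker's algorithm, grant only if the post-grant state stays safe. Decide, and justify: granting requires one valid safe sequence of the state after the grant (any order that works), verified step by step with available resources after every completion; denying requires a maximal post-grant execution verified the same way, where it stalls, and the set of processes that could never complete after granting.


DENY. Granting would leave the state unsafe.
Key observation: after proc-D, proc-H the pool peaks at (2, 2), and each blocked process is short somewhere: proc-G on R2; proc-I on R0, R2; proc-A on R0; proc-E on R0.
Pretend the grant happened; the run proc-D, proc-H goes as far as possible. Check, step by step:
  pool = (1, 0)
  proc-D needs (1, 0) <= (1, 0) -> finishes; pool += (1, 1) = (2, 1)
  proc-H needs (2, 1) <= (2, 1) -> finishes; pool += (0, 1) = (2, 2)
  proc-G cannot run: need (1, 3) vs free (2, 2) (insufficient R2)
  proc-I cannot run: need (3, 4) vs free (2, 2) (insufficient R0 and R2)
  proc-A cannot run: need (3, 0) vs free (2, 2) (insufficient R0)
  proc-E cannot run: need (3, 1) vs free (2, 2) (insufficient R0)
Processes that could never finish after the grant: proc-G, proc-I, proc-A and proc-E.


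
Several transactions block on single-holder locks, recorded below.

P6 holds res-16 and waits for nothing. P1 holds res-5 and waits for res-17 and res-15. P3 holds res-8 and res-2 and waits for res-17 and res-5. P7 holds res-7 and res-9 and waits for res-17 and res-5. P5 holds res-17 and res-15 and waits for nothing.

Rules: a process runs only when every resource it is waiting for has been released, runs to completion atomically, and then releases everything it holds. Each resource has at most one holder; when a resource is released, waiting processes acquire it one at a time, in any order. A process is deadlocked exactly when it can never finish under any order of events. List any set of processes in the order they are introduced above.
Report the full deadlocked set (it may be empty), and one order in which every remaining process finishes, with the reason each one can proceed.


No process is deadlocked.
Key observation: no waiting chain loops back on itself — every chain ends at a process that waits on nothing, so everyone eventually runs.
One completion order for the rest: P5, P1, P3, P7, P6.
Walking it through:
  P5: no waits; runs immediately, freeing res-17 and res-15
  run P1 (all its waits — res-17 and res-15 — are resolved); releases res-5
  run P3 (all its waits — res-17 and res-5 — are resolved); releases res-8 and res-2
  run P7 (all its waits — res-17 and res-5 — are resolved); releases res-7 and res-9
  P6: no waits; runs immediately, freeing res-16


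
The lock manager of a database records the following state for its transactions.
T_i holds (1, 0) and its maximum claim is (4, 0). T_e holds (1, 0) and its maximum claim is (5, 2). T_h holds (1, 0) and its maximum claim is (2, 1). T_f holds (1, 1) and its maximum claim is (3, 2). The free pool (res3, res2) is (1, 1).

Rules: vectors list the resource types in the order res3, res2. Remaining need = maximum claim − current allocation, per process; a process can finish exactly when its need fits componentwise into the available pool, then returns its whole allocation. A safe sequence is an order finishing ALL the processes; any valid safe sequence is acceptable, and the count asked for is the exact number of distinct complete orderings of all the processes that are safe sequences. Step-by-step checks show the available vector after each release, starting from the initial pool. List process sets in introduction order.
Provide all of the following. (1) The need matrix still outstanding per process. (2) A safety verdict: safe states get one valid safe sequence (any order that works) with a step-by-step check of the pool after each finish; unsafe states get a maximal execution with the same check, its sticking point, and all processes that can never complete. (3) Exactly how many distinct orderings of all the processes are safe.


(1) Need matrix, components ordered res3, res2:
  T_i: (3, 0)
  T_e: (4, 2)
  T_h: (1, 1)
  T_f: (2, 1)
(2) The state is SAFE; one workable sequence: T_h, T_f, T_i, T_e.
Key observation: at T_h the run first touches a limit — (1, 1) against (1, 1), exact on a resource it actually requests.
Verifying each step:
  pool = (1, 1)
  T_h: need (1, 1) fits (1, 1); releases (1, 0), pool now (2, 1)
  T_f: need (2, 1) fits (2, 1); releases (1, 1), pool now (3, 2)
  T_i: need (3, 0) fits (3, 2); releases (1, 0), pool now (4, 2)
  T_e: need (4, 2) fits (4, 2); releases (1, 0), pool now (5, 2)
(3) Precisely 1 of the possible complete orderings is a safe sequence.


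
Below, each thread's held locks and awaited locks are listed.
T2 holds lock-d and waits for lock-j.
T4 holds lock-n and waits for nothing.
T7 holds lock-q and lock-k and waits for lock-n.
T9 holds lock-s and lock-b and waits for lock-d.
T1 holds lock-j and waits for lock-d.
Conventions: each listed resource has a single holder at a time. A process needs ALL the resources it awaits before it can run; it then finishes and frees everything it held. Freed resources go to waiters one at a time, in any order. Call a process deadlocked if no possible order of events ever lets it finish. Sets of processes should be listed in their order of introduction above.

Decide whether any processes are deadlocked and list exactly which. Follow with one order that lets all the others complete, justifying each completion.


Deadlocked set: T2, T9 and T1.
Key observation: along T2 -> T1 -> T2, each member waits on what the next one holds — a deadlock; T9 waits into the deadlock from upstream.
A valid finishing order for the others: T4, T7.
Verifying each step:
  T4 waits on nothing -> runs at once and releases lock-n
  T7: everything it awaited (lock-n) is free; runs, freeing lock-q and lock-k


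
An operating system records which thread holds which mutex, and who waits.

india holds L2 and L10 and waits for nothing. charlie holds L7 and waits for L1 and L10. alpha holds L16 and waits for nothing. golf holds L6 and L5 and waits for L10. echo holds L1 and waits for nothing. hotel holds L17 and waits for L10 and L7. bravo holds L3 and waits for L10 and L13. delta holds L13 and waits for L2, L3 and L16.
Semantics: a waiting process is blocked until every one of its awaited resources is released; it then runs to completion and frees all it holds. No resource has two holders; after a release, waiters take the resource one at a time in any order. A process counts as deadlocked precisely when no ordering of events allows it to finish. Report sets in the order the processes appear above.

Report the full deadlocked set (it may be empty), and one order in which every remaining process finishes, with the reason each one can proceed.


The deadlocked set is bravo and delta.
Key observation: the waits loop around bravo -> delta -> bravo with no way out; no other process is dragged down with it.
A valid finishing order for the others: echo, india, charlie, alpha, golf, hotel.
Check, step by step:
  echo waits on nothing -> runs at once and releases L1
  india waits on nothing -> runs at once and releases L2 and L10
  run charlie (all its waits — L1 and L10 — are resolved); releases L7
  alpha waits on nothing -> runs at once and releases L16
  run golf (all its waits — L10 — are resolved); releases L6 and L5
  run hotel (all its waits — L10 and L7 — are resolved); releases L17


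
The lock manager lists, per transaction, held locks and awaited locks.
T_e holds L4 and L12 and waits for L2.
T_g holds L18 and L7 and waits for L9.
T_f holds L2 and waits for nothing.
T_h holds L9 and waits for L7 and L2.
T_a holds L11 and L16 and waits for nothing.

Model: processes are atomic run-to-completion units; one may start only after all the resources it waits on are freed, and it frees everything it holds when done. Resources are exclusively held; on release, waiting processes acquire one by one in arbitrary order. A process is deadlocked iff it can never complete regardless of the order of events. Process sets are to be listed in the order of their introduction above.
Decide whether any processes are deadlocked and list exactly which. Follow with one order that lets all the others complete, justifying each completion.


The deadlocked set is T_g and T_h.
Key observation: the loop T_g -> T_h -> T_g blocks itself forever; no other process is dragged down with it.
A valid finishing order for the others: T_f, T_a, T_e.
Check, step by step:
  T_f: no waits; runs immediately, freeing L2
  T_a: no waits; runs immediately, freeing L11 and L16
  T_e: everything it awaited (L2) is free; runs, freeing L4 and L12


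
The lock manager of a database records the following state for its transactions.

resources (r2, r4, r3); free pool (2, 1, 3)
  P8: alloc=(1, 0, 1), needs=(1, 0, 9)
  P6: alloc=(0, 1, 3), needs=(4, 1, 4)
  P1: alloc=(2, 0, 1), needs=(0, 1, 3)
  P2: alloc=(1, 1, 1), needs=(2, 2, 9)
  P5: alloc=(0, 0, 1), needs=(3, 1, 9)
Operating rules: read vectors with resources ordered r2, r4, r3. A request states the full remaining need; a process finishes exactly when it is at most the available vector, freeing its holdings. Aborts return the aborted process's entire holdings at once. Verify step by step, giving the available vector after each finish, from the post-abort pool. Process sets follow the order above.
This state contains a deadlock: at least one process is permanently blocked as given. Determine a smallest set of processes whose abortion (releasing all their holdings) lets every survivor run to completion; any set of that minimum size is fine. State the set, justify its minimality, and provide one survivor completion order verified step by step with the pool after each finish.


Minimum abort set: P8 and P5.
Key observation: P2 could never have finished before the abort; with (1, 0, 2) returned by P8 and P5, it fits at step 3.
Why nothing smaller works — every single abort fails: P8 alone leaves P2 blocked (short on r3); P6 alone leaves P8 blocked (short on r3); P1 alone leaves P8 blocked (short on r3); P2 alone leaves P8 blocked (short on r3); P5 alone leaves P8 blocked (short on r3).
Survivors finish in the order: P1, P6, P2. Step-by-step check (pool after the aborts first):
  pool = (3, 1, 5)
  run P1 (needs (0, 1, 3), free (3, 1, 5)); after release of (2, 0, 1) the pool is (5, 1, 6)
  run P6 (needs (4, 1, 4), free (5, 1, 6)); after release of (0, 1, 3) the pool is (5, 2, 9)
  run P2 (needs (2, 2, 9), free (5, 2, 9)); after release of (1, 1, 1) the pool is (6, 3, 10)


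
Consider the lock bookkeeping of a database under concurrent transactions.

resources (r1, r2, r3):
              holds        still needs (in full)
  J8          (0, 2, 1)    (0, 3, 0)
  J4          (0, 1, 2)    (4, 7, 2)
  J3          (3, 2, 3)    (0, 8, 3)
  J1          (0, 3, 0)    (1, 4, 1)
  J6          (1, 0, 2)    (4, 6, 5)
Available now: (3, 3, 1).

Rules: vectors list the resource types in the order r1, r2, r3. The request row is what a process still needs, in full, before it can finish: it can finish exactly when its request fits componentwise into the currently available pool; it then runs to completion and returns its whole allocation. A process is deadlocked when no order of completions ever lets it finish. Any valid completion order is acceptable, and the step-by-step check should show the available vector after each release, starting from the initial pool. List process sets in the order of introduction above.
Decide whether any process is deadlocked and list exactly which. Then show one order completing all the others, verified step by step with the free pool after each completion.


Deadlocked: J4, J3 and J6.
Key observation: after J8, J1 the pool peaks at (3, 8, 2), and each blocked process is short somewhere: J4 on r1; J3 on r3; J6 on r1, r3.
A valid finishing order for the others: J8, J1. Walking it through:
  pool = (3, 3, 1)
  run J8 (needs (0, 3, 0), free (3, 3, 1)); after release of (0, 2, 1) the pool is (3, 5, 2)
  run J1 (needs (1, 4, 1), free (3, 5, 2)); after release of (0, 3, 0) the pool is (3, 8, 2)
The blocked processes can never fit:
  J4 still needs (4, 7, 2) but only (3, 8, 2) is free — short on r1
  J3 still needs (0, 8, 3) but only (3, 8, 2) is free — short on r3
  J6 still needs (4, 6, 5) but only (3, 8, 2) is free — short on r1 and r3


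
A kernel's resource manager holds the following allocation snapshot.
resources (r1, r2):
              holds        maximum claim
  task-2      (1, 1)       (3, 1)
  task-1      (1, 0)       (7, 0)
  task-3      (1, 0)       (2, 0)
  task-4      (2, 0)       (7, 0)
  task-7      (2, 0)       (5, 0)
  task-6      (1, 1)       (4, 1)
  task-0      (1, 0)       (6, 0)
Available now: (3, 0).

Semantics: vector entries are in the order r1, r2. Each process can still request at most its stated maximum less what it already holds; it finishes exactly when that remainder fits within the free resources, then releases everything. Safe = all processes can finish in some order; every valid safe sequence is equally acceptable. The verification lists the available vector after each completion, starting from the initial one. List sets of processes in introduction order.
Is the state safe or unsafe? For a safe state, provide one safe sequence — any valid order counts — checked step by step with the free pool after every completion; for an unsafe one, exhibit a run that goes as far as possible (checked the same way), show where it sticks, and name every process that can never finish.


SAFE. One safe sequence: task-6, task-2, task-0, task-1, task-4, task-7, task-3.
Key observation: the order's first zero-slack moment is task-6 ((3, 0) needed, (3, 0) free — a requested resource with nothing to spare).
Check, step by step:
  pool = (3, 0)
  task-6 needs (3, 0) <= (3, 0) -> finishes; pool += (1, 1) = (4, 1)
  task-2 needs (2, 0) <= (4, 1) -> finishes; pool += (1, 1) = (5, 2)
  task-0 needs (5, 0) <= (5, 2) -> finishes; pool += (1, 0) = (6, 2)
  task-1 needs (6, 0) <= (6, 2) -> finishes; pool += (1, 0) = (7, 2)
  task-4 needs (5, 0) <= (7, 2) -> finishes; pool += (2, 0) = (9, 2)
  task-7 needs (3, 0) <= (9, 2) -> finishes; pool += (2, 0) = (11, 2)
  task-3 needs (1, 0) <= (11, 2) -> finishes; pool += (1, 0) = (12, 2)


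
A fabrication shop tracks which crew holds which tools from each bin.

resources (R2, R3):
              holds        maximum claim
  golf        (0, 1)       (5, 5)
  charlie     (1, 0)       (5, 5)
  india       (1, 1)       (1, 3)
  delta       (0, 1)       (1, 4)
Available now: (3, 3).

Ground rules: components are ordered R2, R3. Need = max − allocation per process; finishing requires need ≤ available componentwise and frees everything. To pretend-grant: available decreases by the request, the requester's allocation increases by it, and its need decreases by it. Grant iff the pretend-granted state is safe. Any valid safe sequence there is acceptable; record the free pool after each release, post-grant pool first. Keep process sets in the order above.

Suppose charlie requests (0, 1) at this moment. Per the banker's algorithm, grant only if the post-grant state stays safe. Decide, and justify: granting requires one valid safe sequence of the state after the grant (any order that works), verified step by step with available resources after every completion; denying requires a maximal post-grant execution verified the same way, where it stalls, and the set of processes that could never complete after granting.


GRANT — the state after the grant stays safe, e.g. via india, delta, charlie, golf.
Key observation: even at the reduced pool (3, 2), india fits immediately, so safety survives the grant.
Step-by-step check of the post-grant state:
  pool = (3, 2)
  india: need (0, 2) fits (3, 2); releases (1, 1), pool now (4, 3)
  delta: need (1, 3) fits (4, 3); releases (0, 1), pool now (4, 4)
  charlie: need (4, 4) fits (4, 4); releases (1, 1), pool now (5, 5)
  golf: need (5, 4) fits (5, 5); releases (0, 1), pool now (5, 6)


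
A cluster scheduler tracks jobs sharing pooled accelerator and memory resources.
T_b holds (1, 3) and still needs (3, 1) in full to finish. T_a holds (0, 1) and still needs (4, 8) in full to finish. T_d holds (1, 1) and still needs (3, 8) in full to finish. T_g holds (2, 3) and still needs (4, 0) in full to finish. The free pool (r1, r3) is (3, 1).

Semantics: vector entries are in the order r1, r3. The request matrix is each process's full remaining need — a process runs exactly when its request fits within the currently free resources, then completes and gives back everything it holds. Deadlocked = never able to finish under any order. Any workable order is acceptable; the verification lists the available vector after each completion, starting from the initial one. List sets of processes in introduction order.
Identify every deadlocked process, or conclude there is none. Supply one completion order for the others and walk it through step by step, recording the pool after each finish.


The deadlocked set is T_a and T_d.
Key observation: T_b, T_g can finish, but then (6, 7) is all there is, and the blocked group's r3 demands exceed it.
The rest can finish in the order T_b, T_g. Verifying each step:
  pool = (3, 1)
  T_b needs (3, 1) <= (3, 1) -> finishes; pool += (1, 3) = (4, 4)
  T_g needs (4, 0) <= (4, 4) -> finishes; pool += (2, 3) = (6, 7)
The blocked processes can never fit:
  T_a cannot run: need (4, 8) vs free (6, 7) (insufficient r3)
  T_d cannot run: need (3, 8) vs free (6, 7) (insufficient r3)


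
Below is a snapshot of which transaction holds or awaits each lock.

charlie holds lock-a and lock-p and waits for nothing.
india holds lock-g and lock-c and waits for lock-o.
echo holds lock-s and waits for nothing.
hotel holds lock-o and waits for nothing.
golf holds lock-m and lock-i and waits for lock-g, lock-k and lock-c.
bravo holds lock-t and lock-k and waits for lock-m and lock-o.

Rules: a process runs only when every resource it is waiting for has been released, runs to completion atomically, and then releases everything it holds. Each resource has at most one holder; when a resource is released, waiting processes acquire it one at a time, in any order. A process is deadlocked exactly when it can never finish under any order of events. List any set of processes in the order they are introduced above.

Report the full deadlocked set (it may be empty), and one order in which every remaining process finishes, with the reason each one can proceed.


Deadlocked set: golf and bravo.
Key observation: golf -> bravo -> golf is a circular wait — nothing in it can go first; no other process is dragged down with it.
One completion order for the rest: charlie, hotel, echo, india.
Check, step by step:
  charlie waits on nothing -> runs at once and releases lock-a and lock-p
  hotel waits on nothing -> runs at once and releases lock-o
  echo waits on nothing -> runs at once and releases lock-s
  india waits on lock-o — all released -> runs and releases lock-g and lock-c
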